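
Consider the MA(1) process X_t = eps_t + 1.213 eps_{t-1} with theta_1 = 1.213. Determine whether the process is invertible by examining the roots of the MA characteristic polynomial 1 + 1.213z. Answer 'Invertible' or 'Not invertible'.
\text{Not invertible}

The MA(q) characteristic polynomial is P(z) = 1 + 1.213z.
Invertibility requires all roots to lie outside the unit circle, i.e. |z| > 1 for every root.
This is linear in z: 1 + (1.213) z = 0  =>  z = -1/(1.213) = -0.824402,  |z| = 0.824402.
Moduli of all roots: 0.8244.
All moduli strictly greater than 1? No.
Verdict: Not invertible.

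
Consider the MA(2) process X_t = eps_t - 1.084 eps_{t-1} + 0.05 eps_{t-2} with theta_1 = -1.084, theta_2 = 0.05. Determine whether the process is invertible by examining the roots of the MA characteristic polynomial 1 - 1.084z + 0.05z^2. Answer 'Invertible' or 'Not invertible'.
\text{Not invertible}

The MA(q) characteristic polynomial is P(z) = 1 - 1.084z + 0.05z^2.
Invertibility requires all roots to lie outside the unit circle, i.e. |z| > 1 for every root.
Set 1 + (-1.084) z + (0.05) z^2 = 0, i.e. a z^2 + b z + c = 0 with a = 0.05, b = -1.084, c = 1.
Discriminant D = b^2 - 4ac = (-1.084)^2 - 4*(0.05)*1 = 1.175056 - (0.2) = 0.975056.
D >= 0, so the roots are real: z = (-b +/- sqrt(D)) / (2a) = (1.084 +/- 0.987449) / (0.1).
  z_1 = (1.084 + 0.987449) / (0.1) = 20.7145,   |z_1| = 20.7145.
  z_2 = (1.084 - 0.987449) / (0.1) = 0.9655,   |z_2| = 0.9655.
Moduli of all roots: 20.7145, 0.9655.
All moduli strictly greater than 1? No.
Verdict: Not invertible.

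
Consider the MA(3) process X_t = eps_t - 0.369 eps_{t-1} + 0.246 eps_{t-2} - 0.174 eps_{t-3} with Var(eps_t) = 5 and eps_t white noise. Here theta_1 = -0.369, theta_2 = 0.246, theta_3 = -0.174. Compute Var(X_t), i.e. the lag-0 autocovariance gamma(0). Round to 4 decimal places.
\gamma(0) = 6.1348

For an MA(q) process X_t = eps_t + sum_i theta_i eps_{t-i} with
Var(eps_t) = sigma^2, the variance is
  gamma(0) = sigma^2 * (1 + sum_i theta_i^2).
  sum_i theta_i^2 = (-0.369)^2 + (0.246)^2 + (-0.174)^2 = 0.136161 + 0.060516 + 0.030276 = 0.226953.
  gamma(0) = 5 * (1 + 0.226953) = 5 * 1.226953 = 6.134765, which rounds to 6.1348.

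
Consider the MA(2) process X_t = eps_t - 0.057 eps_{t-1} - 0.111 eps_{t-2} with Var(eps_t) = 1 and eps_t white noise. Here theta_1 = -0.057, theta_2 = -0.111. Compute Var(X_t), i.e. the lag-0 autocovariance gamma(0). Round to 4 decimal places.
\gamma(0) = 1.0156

For an MA(q) process X_t = eps_t + sum_i theta_i eps_{t-i} with
Var(eps_t) = sigma^2, the variance is
  gamma(0) = sigma^2 * (1 + sum_i theta_i^2).
  sum_i theta_i^2 = (-0.057)^2 + (-0.111)^2 = 0.003249 + 0.012321 = 0.01557.
  gamma(0) = 1 * (1 + 0.01557) = 1 * 1.01557 = 1.01557, which rounds to 1.0156.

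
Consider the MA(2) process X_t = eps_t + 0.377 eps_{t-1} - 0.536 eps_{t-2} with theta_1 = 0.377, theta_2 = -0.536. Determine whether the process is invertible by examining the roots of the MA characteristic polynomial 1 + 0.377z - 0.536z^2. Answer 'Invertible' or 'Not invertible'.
\text{Invertible}

The MA(q) characteristic polynomial is P(z) = 1 + 0.377z - 0.536z^2.
Invertibility requires all roots to lie outside the unit circle, i.e. |z| > 1 for every root.
Set 1 + (0.377) z + (-0.536) z^2 = 0, i.e. a z^2 + b z + c = 0 with a = -0.536, b = 0.377, c = 1.
Discriminant D = b^2 - 4ac = (0.377)^2 - 4*(-0.536)*1 = 0.142129 - (-2.144) = 2.286129.
D >= 0, so the roots are real: z = (-b +/- sqrt(D)) / (2a) = (-0.377 +/- 1.511995) / (-1.072).
  z_1 = (-0.377 + 1.511995) / (-1.072) = -1.0588,   |z_1| = 1.0588.
  z_2 = (-0.377 - 1.511995) / (-1.072) = 1.7621,   |z_2| = 1.7621.
Moduli of all roots: 1.0588, 1.7621.
All moduli strictly greater than 1? Yes.
Verdict: Invertible.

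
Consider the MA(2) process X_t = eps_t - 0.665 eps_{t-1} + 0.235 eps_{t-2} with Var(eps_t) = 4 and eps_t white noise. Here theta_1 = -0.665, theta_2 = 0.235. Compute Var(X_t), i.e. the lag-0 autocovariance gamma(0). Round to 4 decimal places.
\gamma(0) = 5.9898

For an MA(q) process X_t = eps_t + sum_i theta_i eps_{t-i} with
Var(eps_t) = sigma^2, the variance is
  gamma(0) = sigma^2 * (1 + sum_i theta_i^2).
  sum_i theta_i^2 = (-0.665)^2 + (0.235)^2 = 0.442225 + 0.055225 = 0.49745.
  gamma(0) = 4 * (1 + 0.49745) = 4 * 1.49745 = 5.9898.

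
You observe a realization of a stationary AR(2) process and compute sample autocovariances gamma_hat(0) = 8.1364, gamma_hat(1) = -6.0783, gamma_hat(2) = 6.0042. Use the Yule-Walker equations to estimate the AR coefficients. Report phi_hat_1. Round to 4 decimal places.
\hat\phi_{1} = -0.4430

The Yule-Walker equations for an AR(p) process read, in matrix form,
  Gamma_p phi = r_p,   with   (Gamma_p)_{ij} = gamma(|i - j|),
                       (r_p)_i = gamma(i),   i,j = 1..p.
Substitute the sample gammas (Toeplitz matrix and right-hand side of size 2):
  Gamma_p = [[8.1364, -6.0783], [-6.0783, 8.1364]]
  r_p     = [-6.0783, 6.0042]
Written out:
  8.1364 phi_1 - 6.0783 phi_2 = -6.0783
  -6.0783 phi_1 + 8.1364 phi_2 = 6.0042
Solve by Cramer's rule:
  det = gamma(0)^2 - gamma(1)^2 = (8.1364)^2 - (-6.0783)^2 = 66.20100496 - 36.94573089 = 29.25527407
  phi_hat_1 = [gamma(1) gamma(0) - gamma(1) gamma(2)] / det = [(-6.0783)(8.1364) - (-6.0783)(6.0042)] / 29.25527407 = -12.96015126 / 29.25527407 = -0.443
  phi_hat_2 = [gamma(0) gamma(2) - gamma(1)^2] / det = [(8.1364)(6.0042) - (-6.0783)^2] / 29.25527407 = 11.90684199 / 29.25527407 = 0.407
So phi_hat = [-0.4430, 0.4070].
Therefore phi_hat_1 = -0.4430.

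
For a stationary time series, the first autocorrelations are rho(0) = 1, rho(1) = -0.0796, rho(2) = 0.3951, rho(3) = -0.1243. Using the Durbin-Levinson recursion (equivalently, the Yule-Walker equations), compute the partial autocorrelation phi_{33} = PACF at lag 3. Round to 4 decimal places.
\phi_{33} = -0.0879

The PACF at lag k is phi_{kk}, the last component of the solution
to the Yule-Walker system G_k phi = r_k where
  (G_k)_{ij} = rho(|i - j|), (r_k)_i = rho(i), i,j = 1..k.
Equivalently, Durbin-Levinson gives phi_{kk} iteratively:
  phi_{11} = rho(1)
  phi_{kk} = [rho(k) - sum_{j=1..k-1} phi_{k-1,j} rho(k-j)]
            / [1 - sum_{j=1..k-1} phi_{k-1,j} rho(j)],
  phi_{k,j} = phi_{k-1,j} - phi_{kk} phi_{k-1,k-j},  j = 1..k-1.
Step k = 1:
  phi_11 = rho(1) = -0.0796.
Step k = 2:
  phi_22 = [rho(2) - phi_11 rho(1)] / [1 - phi_11 rho(1)] = [0.3951 - (-0.0796)(-0.0796)] / [1 - (-0.0796)(-0.0796)]
         = 0.38876384 / 0.99366384 = 0.391243.
  Update: phi_21 = phi_11 - phi_22 phi_11 = -0.0796 - (0.391243)(-0.0796) = -0.048457.
Step k = 3:
  phi_33 = [rho(3) - phi_21 rho(2) - phi_22 rho(1)] / [1 - phi_21 rho(1) - phi_22 rho(2)]
    numerator   = -0.1243 - (-0.048457)(0.3951) - (0.391243)(-0.0796) = -0.07401168
    denominator = 1 - (-0.048457)(-0.0796) - (0.391243)(0.3951) = 0.84156278
  phi_33 = -0.07401168 / 0.84156278 = -0.0879.
Therefore phi_{33} = -0.0879.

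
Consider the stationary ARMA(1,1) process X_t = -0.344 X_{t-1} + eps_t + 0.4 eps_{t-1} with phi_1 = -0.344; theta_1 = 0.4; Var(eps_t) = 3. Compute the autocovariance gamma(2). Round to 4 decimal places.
\gamma(2) = -0.0565

Multiply the model equation by X_{t-k} and take expectations. With theta_0 = psi_0 = 1 and psi_j the MA(infinity) weights, this gives
  gamma(k) - sum_i phi_i gamma(k-i) = c_k,
  c_k = sigma^2 * sum_{j=k..q} theta_j psi_{j-k}   (c_k = 0 for k > q),
using gamma(-m) = gamma(m).
psi-weights needed (psi_j = theta_j + sum_i phi_i psi_{j-i}):
  psi_1 = theta_1 + phi_1 = 0.4 + (-0.344) = 0.056
Right-hand sides:
  c_0 = sigma^2 (1 + theta_1 psi_1) = 3 * (1 + (0.4)(0.056)) = 3 * 1.0224 = 3.0672
  c_1 = sigma^2 theta_1 = 3 * (0.4) = 1.2
  c_2 = 0
Equations for k = 0 and k = 1 (AR order 1):
  gamma(0) = phi_1 gamma(1) + c_0
  gamma(1) = phi_1 gamma(0) + c_1
Substituting the second into the first: gamma(0) (1 - phi_1^2) = c_0 + phi_1 c_1, so
  gamma(0) = (c_0 + phi_1 c_1) / (1 - phi_1^2) = (3.0672 + (-0.344)(1.2)) / (1 - (-0.344)^2) = 2.6544 / 0.881664 = 3.010671.
  gamma(1) = phi_1 gamma(0) + c_1 = (-0.344)(3.010671) + (1.2) = 0.164329.
For k = 2 (> q): gamma(2) = phi_1 gamma(1) = (-0.344)(0.164329) = -0.056529.
Therefore gamma(2) = -0.0565 (to 4 decimal places).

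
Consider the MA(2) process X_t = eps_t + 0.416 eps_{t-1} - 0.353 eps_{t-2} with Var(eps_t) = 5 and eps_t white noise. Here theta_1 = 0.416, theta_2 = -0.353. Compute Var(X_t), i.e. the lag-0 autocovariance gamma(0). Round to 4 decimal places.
\gamma(0) = 6.4883

For an MA(q) process X_t = eps_t + sum_i theta_i eps_{t-i} with
Var(eps_t) = sigma^2, the variance is
  gamma(0) = sigma^2 * (1 + sum_i theta_i^2).
  sum_i theta_i^2 = (0.416)^2 + (-0.353)^2 = 0.173056 + 0.124609 = 0.297665.
  gamma(0) = 5 * (1 + 0.297665) = 5 * 1.297665 = 6.488325, which rounds to 6.4883.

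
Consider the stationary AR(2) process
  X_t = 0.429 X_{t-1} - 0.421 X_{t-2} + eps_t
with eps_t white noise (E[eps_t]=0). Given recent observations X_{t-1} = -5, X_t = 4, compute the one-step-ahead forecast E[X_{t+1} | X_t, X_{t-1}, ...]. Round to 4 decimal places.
E[X_{t+1} \mid \mathcal F_t] = 3.8210

For an AR(p) model X_t = c + sum_i phi_i X_{t-i} + eps_t, the
one-step-ahead conditional mean is
  E[X_{t+1} | X_t, ...] = c + sum_i phi_i X_{t+1-i}.
Substitute known values:
  E[X_{t+1} | ...] = (0.429) * (4) + (-0.421) * (-5)
                   = 3.8210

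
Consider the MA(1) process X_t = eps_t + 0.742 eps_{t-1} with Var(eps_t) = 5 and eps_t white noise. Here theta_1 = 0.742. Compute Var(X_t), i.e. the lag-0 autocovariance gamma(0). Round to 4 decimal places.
\gamma(0) = 7.7528

For an MA(q) process X_t = eps_t + sum_i theta_i eps_{t-i} with
Var(eps_t) = sigma^2, the variance is
  gamma(0) = sigma^2 * (1 + sum_i theta_i^2).
  sum_i theta_i^2 = (0.742)^2 = 0.550564.
  gamma(0) = 5 * (1 + 0.550564) = 5 * 1.550564 = 7.75282, which rounds to 7.7528.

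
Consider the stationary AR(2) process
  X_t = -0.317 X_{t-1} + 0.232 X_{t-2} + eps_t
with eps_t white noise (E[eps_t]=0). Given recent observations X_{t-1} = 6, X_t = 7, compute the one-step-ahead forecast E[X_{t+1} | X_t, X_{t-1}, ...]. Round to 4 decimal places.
E[X_{t+1} \mid \mathcal F_t] = -0.8270

For an AR(p) model X_t = c + sum_i phi_i X_{t-i} + eps_t, the
one-step-ahead conditional mean is
  E[X_{t+1} | X_t, ...] = c + sum_i phi_i X_{t+1-i}.
Substitute known values:
  E[X_{t+1} | ...] = (-0.317) * (7) + (0.232) * (6)
                   = -0.8270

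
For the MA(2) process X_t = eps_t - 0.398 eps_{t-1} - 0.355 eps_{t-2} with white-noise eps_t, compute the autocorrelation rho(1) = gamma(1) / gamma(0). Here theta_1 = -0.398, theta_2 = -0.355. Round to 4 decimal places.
\rho(1) = -0.1999

For an MA(q) process with theta_0 = 1, the autocovariance is
  gamma(k) = sigma^2 * sum_{i=0..q-k} theta_i * theta_{i+k},
and rho(k) = gamma(k) / gamma(0). Sigma^2 cancels.
  numerator   = (1)*(-0.398) + (-0.398)*(-0.355) = -0.25671.
  denominator = (1)^2 + (-0.398)^2 + (-0.355)^2 = 1.284429.
  rho(1) = -0.25671 / 1.284429 = -0.1999.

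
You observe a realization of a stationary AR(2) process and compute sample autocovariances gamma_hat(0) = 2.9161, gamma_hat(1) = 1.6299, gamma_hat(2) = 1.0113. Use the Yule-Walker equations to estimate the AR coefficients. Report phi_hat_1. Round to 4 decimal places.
\hat\phi_{1} = 0.5310

The Yule-Walker equations for an AR(p) process read, in matrix form,
  Gamma_p phi = r_p,   with   (Gamma_p)_{ij} = gamma(|i - j|),
                       (r_p)_i = gamma(i),   i,j = 1..p.
Substitute the sample gammas (Toeplitz matrix and right-hand side of size 2):
  Gamma_p = [[2.9161, 1.6299], [1.6299, 2.9161]]
  r_p     = [1.6299, 1.0113]
Written out:
  2.9161 phi_1 + 1.6299 phi_2 = 1.6299
  1.6299 phi_1 + 2.9161 phi_2 = 1.0113
Solve by Cramer's rule:
  det = gamma(0)^2 - gamma(1)^2 = (2.9161)^2 - (1.6299)^2 = 8.50363921 - 2.65657401 = 5.8470652
  phi_hat_1 = [gamma(1) gamma(0) - gamma(1) gamma(2)] / det = [(1.6299)(2.9161) - (1.6299)(1.0113)] / 5.8470652 = 3.10463352 / 5.8470652 = 0.531
  phi_hat_2 = [gamma(0) gamma(2) - gamma(1)^2] / det = [(2.9161)(1.0113) - (1.6299)^2] / 5.8470652 = 0.29247792 / 5.8470652 = 0.05
So phi_hat = [0.5310, 0.0500].
Therefore phi_hat_1 = 0.5310.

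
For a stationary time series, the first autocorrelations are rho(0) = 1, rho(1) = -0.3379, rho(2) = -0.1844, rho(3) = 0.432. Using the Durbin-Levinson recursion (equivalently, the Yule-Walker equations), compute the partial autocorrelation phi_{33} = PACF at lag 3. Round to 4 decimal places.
\phi_{33} = 0.2990

The PACF at lag k is phi_{kk}, the last component of the solution
to the Yule-Walker system G_k phi = r_k where
  (G_k)_{ij} = rho(|i - j|), (r_k)_i = rho(i), i,j = 1..k.
Equivalently, Durbin-Levinson gives phi_{kk} iteratively:
  phi_{11} = rho(1)
  phi_{kk} = [rho(k) - sum_{j=1..k-1} phi_{k-1,j} rho(k-j)]
            / [1 - sum_{j=1..k-1} phi_{k-1,j} rho(j)],
  phi_{k,j} = phi_{k-1,j} - phi_{kk} phi_{k-1,k-j},  j = 1..k-1.
Step k = 1:
  phi_11 = rho(1) = -0.3379.
Step k = 2:
  phi_22 = [rho(2) - phi_11 rho(1)] / [1 - phi_11 rho(1)] = [-0.1844 - (-0.3379)(-0.3379)] / [1 - (-0.3379)(-0.3379)]
         = -0.29857641 / 0.88582359 = -0.337061.
  Update: phi_21 = phi_11 - phi_22 phi_11 = -0.3379 - (-0.337061)(-0.3379) = -0.451793.
Step k = 3:
  phi_33 = [rho(3) - phi_21 rho(2) - phi_22 rho(1)] / [1 - phi_21 rho(1) - phi_22 rho(2)]
    numerator   = 0.432 - (-0.451793)(-0.1844) - (-0.337061)(-0.3379) = 0.23479655
    denominator = 1 - (-0.451793)(-0.3379) - (-0.337061)(-0.1844) = 0.78518519
  phi_33 = 0.23479655 / 0.78518519 = 0.299.
Therefore phi_{33} = 0.2990.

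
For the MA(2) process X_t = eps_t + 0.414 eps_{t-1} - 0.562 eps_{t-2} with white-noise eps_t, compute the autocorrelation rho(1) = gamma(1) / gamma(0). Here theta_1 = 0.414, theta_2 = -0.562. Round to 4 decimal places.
\rho(1) = 0.1219

For an MA(q) process with theta_0 = 1, the autocovariance is
  gamma(k) = sigma^2 * sum_{i=0..q-k} theta_i * theta_{i+k},
and rho(k) = gamma(k) / gamma(0). Sigma^2 cancels.
  numerator   = (1)*(0.414) + (0.414)*(-0.562) = 0.181332.
  denominator = (1)^2 + (0.414)^2 + (-0.562)^2 = 1.48724.
  rho(1) = 0.181332 / 1.48724 = 0.1219.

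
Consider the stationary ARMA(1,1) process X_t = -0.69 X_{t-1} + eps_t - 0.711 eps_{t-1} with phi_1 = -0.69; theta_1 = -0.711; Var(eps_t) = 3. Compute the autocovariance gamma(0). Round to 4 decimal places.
\gamma(0) = 14.2396

Multiply the model equation by X_{t-k} and take expectations. With theta_0 = psi_0 = 1 and psi_j the MA(infinity) weights, this gives
  gamma(k) - sum_i phi_i gamma(k-i) = c_k,
  c_k = sigma^2 * sum_{j=k..q} theta_j psi_{j-k}   (c_k = 0 for k > q),
using gamma(-m) = gamma(m).
psi-weights needed (psi_j = theta_j + sum_i phi_i psi_{j-i}):
  psi_1 = theta_1 + phi_1 = -0.711 + (-0.69) = -1.401
Right-hand sides:
  c_0 = sigma^2 (1 + theta_1 psi_1) = 3 * (1 + (-0.711)(-1.401)) = 3 * 1.996111 = 5.988333
  c_1 = sigma^2 theta_1 = 3 * (-0.711) = -2.133
  c_2 = 0
Equations for k = 0 and k = 1 (AR order 1):
  gamma(0) = phi_1 gamma(1) + c_0
  gamma(1) = phi_1 gamma(0) + c_1
Substituting the second into the first: gamma(0) (1 - phi_1^2) = c_0 + phi_1 c_1, so
  gamma(0) = (c_0 + phi_1 c_1) / (1 - phi_1^2) = (5.988333 + (-0.69)(-2.133)) / (1 - (-0.69)^2) = 7.460103 / 0.5239 = 14.239555.
Therefore gamma(0) = 14.2396 (to 4 decimal places).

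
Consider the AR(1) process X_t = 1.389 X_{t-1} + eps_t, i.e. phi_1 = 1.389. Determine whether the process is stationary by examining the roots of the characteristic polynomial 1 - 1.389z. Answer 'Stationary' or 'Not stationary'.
\text{Not stationary}

The AR(p) characteristic polynomial is P(z) = 1 - 1.389z.
Stationarity requires all roots to lie outside the unit circle, i.e. |z| > 1 for every root.
This is linear in z: 1 + (-1.389) z = 0  =>  z = -1/(-1.389) = 0.719942,  |z| = 0.719942.
Moduli of all roots: 0.7199.
All moduli strictly greater than 1? No.
Verdict: Not stationary.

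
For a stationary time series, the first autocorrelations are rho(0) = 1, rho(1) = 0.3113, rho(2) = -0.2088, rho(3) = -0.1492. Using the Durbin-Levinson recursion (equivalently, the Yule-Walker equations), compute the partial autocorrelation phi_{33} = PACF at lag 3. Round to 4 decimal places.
\phi_{33} = 0.0540

The PACF at lag k is phi_{kk}, the last component of the solution
to the Yule-Walker system G_k phi = r_k where
  (G_k)_{ij} = rho(|i - j|), (r_k)_i = rho(i), i,j = 1..k.
Equivalently, Durbin-Levinson gives phi_{kk} iteratively:
  phi_{11} = rho(1)
  phi_{kk} = [rho(k) - sum_{j=1..k-1} phi_{k-1,j} rho(k-j)]
            / [1 - sum_{j=1..k-1} phi_{k-1,j} rho(j)],
  phi_{k,j} = phi_{k-1,j} - phi_{kk} phi_{k-1,k-j},  j = 1..k-1.
Step k = 1:
  phi_11 = rho(1) = 0.3113.
Step k = 2:
  phi_22 = [rho(2) - phi_11 rho(1)] / [1 - phi_11 rho(1)] = [-0.2088 - (0.3113)(0.3113)] / [1 - (0.3113)(0.3113)]
         = -0.30570769 / 0.90309231 = -0.338512.
  Update: phi_21 = phi_11 - phi_22 phi_11 = 0.3113 - (-0.338512)(0.3113) = 0.416679.
Step k = 3:
  phi_33 = [rho(3) - phi_21 rho(2) - phi_22 rho(1)] / [1 - phi_21 rho(1) - phi_22 rho(2)]
    numerator   = -0.1492 - (0.416679)(-0.2088) - (-0.338512)(0.3113) = 0.04318136
    denominator = 1 - (0.416679)(0.3113) - (-0.338512)(-0.2088) = 0.79960655
  phi_33 = 0.04318136 / 0.79960655 = 0.054.
Therefore phi_{33} = 0.0540.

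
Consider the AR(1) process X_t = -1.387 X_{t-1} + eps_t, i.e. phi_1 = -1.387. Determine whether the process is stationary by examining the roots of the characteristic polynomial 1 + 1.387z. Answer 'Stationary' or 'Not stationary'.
\text{Not stationary}

The AR(p) characteristic polynomial is P(z) = 1 + 1.387z.
Stationarity requires all roots to lie outside the unit circle, i.e. |z| > 1 for every root.
This is linear in z: 1 + (1.387) z = 0  =>  z = -1/(1.387) = -0.720981,  |z| = 0.720981.
Moduli of all roots: 0.7210.
All moduli strictly greater than 1? No.
Verdict: Not stationary.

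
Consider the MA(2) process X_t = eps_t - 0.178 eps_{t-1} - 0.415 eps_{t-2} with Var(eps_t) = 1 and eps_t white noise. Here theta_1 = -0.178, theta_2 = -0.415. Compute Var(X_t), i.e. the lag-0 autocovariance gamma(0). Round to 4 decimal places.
\gamma(0) = 1.2039

For an MA(q) process X_t = eps_t + sum_i theta_i eps_{t-i} with
Var(eps_t) = sigma^2, the variance is
  gamma(0) = sigma^2 * (1 + sum_i theta_i^2).
  sum_i theta_i^2 = (-0.178)^2 + (-0.415)^2 = 0.031684 + 0.172225 = 0.203909.
  gamma(0) = 1 * (1 + 0.203909) = 1 * 1.203909 = 1.203909, which rounds to 1.2039.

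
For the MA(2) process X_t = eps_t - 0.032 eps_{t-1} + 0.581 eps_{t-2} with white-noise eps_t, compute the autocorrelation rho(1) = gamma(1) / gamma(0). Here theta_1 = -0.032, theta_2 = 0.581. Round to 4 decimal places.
\rho(1) = -0.0378

For an MA(q) process with theta_0 = 1, the autocovariance is
  gamma(k) = sigma^2 * sum_{i=0..q-k} theta_i * theta_{i+k},
and rho(k) = gamma(k) / gamma(0). Sigma^2 cancels.
  numerator   = (1)*(-0.032) + (-0.032)*(0.581) = -0.050592.
  denominator = (1)^2 + (-0.032)^2 + (0.581)^2 = 1.338585.
  rho(1) = -0.050592 / 1.338585 = -0.0378.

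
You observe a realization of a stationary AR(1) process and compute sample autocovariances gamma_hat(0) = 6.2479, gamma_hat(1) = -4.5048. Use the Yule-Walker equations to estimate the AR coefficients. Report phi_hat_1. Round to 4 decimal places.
\hat\phi_{1} = -0.7210

The Yule-Walker equations for an AR(p) process read, in matrix form,
  Gamma_p phi = r_p,   with   (Gamma_p)_{ij} = gamma(|i - j|),
                       (r_p)_i = gamma(i),   i,j = 1..p.
Substitute the sample gammas (Toeplitz matrix and right-hand side of size 1):
  Gamma_p = [[6.2479]]
  r_p     = [-4.5048]
With p = 1 this is the single equation gamma(0) phi_1 = gamma(1):
  phi_hat_1 = gamma(1) / gamma(0) = -4.5048 / 6.2479 = -0.7210.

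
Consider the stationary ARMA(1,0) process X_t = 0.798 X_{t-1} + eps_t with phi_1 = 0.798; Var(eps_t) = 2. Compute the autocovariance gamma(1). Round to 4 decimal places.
\gamma(1) = 4.3943

Multiply the model equation by X_{t-k} and take expectations. With theta_0 = psi_0 = 1 and psi_j the MA(infinity) weights, this gives
  gamma(k) - sum_i phi_i gamma(k-i) = c_k,
  c_k = sigma^2 * sum_{j=k..q} theta_j psi_{j-k}   (c_k = 0 for k > q),
using gamma(-m) = gamma(m).
Pure AR (q = 0): c_0 = sigma^2 = 2, c_k = 0 for k >= 1.
Equations for k = 0 and k = 1 (AR order 1):
  gamma(0) = phi_1 gamma(1) + c_0
  gamma(1) = phi_1 gamma(0) + c_1
Substituting the second into the first: gamma(0) (1 - phi_1^2) = c_0 + phi_1 c_1, so
  gamma(0) = c_0 / (1 - phi_1^2) = 2 / (1 - (0.798)^2) = 2 / 0.363196 = 5.506669.
  gamma(1) = phi_1 gamma(0) = (0.798)(5.506669) = 4.394322.
Therefore gamma(1) = 4.3943 (to 4 decimal places).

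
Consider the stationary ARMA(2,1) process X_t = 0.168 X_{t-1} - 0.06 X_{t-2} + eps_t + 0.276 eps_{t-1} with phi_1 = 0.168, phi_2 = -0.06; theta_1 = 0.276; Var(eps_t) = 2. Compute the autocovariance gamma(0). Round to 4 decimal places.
\gamma(0) = 2.3959

Multiply the model equation by X_{t-k} and take expectations. With theta_0 = psi_0 = 1 and psi_j the MA(infinity) weights, this gives
  gamma(k) - sum_i phi_i gamma(k-i) = c_k,
  c_k = sigma^2 * sum_{j=k..q} theta_j psi_{j-k}   (c_k = 0 for k > q),
using gamma(-m) = gamma(m).
psi-weights needed (psi_j = theta_j + sum_i phi_i psi_{j-i}):
  psi_1 = theta_1 + phi_1 = 0.276 + (0.168) = 0.444
Right-hand sides:
  c_0 = sigma^2 (1 + theta_1 psi_1) = 2 * (1 + (0.276)(0.444)) = 2 * 1.122544 = 2.245088
  c_1 = sigma^2 theta_1 = 2 * (0.276) = 0.552
  c_2 = 0
Equations for k = 0, 1, 2 (AR order 2, c_2 = 0):
  (E0) gamma(0) = phi_1 gamma(1) + phi_2 gamma(2) + c_0
  (E1) gamma(1) = phi_1 gamma(0) + phi_2 gamma(1) + c_1
  (E2) gamma(2) = phi_1 gamma(1) + phi_2 gamma(0)
From (E1): gamma(1) = A gamma(0) + B with
  A = phi_1 / (1 - phi_2) = 0.168 / 1.06 = 0.158491,   B = c_1 / (1 - phi_2) = 0.552 / 1.06 = 0.520755.
Insert (E2) into (E0): gamma(0) (1 - phi_2^2) = phi_1 (1 + phi_2) gamma(1) + c_0.
  phi_1 (1 + phi_2) = (0.168)(0.94) = 0.15792,   1 - phi_2^2 = 0.9964.
Replace gamma(1) by A gamma(0) + B and collect gamma(0):
  gamma(0) [0.9964 - (0.15792)(0.158491)] = (0.15792)(0.520755) + 2.245088
  gamma(0) * 0.971371 = 2.327326
  gamma(0) = 2.327326 / 0.971371 = 2.395918.
Therefore gamma(0) = 2.3959 (to 4 decimal places).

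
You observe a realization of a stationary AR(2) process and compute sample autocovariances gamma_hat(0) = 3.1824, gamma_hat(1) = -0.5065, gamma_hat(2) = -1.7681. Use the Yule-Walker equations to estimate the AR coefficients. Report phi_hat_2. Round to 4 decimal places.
\hat\phi_{2} = -0.5960

The Yule-Walker equations for an AR(p) process read, in matrix form,
  Gamma_p phi = r_p,   with   (Gamma_p)_{ij} = gamma(|i - j|),
                       (r_p)_i = gamma(i),   i,j = 1..p.
Substitute the sample gammas (Toeplitz matrix and right-hand side of size 2):
  Gamma_p = [[3.1824, -0.5065], [-0.5065, 3.1824]]
  r_p     = [-0.5065, -1.7681]
Written out:
  3.1824 phi_1 - 0.5065 phi_2 = -0.5065
  -0.5065 phi_1 + 3.1824 phi_2 = -1.7681
Solve by Cramer's rule:
  det = gamma(0)^2 - gamma(1)^2 = (3.1824)^2 - (-0.5065)^2 = 10.12766976 - 0.25654225 = 9.87112751
  phi_hat_1 = [gamma(1) gamma(0) - gamma(1) gamma(2)] / det = [(-0.5065)(3.1824) - (-0.5065)(-1.7681)] / 9.87112751 = -2.50742825 / 9.87112751 = -0.254
  phi_hat_2 = [gamma(0) gamma(2) - gamma(1)^2] / det = [(3.1824)(-1.7681) - (-0.5065)^2] / 9.87112751 = -5.88334369 / 9.87112751 = -0.596
So phi_hat = [-0.2540, -0.5960].
Therefore phi_hat_2 = -0.5960.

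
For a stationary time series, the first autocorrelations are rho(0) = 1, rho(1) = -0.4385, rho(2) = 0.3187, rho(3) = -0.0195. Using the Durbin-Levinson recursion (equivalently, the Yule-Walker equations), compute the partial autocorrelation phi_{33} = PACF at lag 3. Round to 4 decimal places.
\phi_{33} = 0.2120

The PACF at lag k is phi_{kk}, the last component of the solution
to the Yule-Walker system G_k phi = r_k where
  (G_k)_{ij} = rho(|i - j|), (r_k)_i = rho(i), i,j = 1..k.
Equivalently, Durbin-Levinson gives phi_{kk} iteratively:
  phi_{11} = rho(1)
  phi_{kk} = [rho(k) - sum_{j=1..k-1} phi_{k-1,j} rho(k-j)]
            / [1 - sum_{j=1..k-1} phi_{k-1,j} rho(j)],
  phi_{k,j} = phi_{k-1,j} - phi_{kk} phi_{k-1,k-j},  j = 1..k-1.
Step k = 1:
  phi_11 = rho(1) = -0.4385.
Step k = 2:
  phi_22 = [rho(2) - phi_11 rho(1)] / [1 - phi_11 rho(1)] = [0.3187 - (-0.4385)(-0.4385)] / [1 - (-0.4385)(-0.4385)]
         = 0.12641775 / 0.80771775 = 0.156512.
  Update: phi_21 = phi_11 - phi_22 phi_11 = -0.4385 - (0.156512)(-0.4385) = -0.369869.
Step k = 3:
  phi_33 = [rho(3) - phi_21 rho(2) - phi_22 rho(1)] / [1 - phi_21 rho(1) - phi_22 rho(2)]
    numerator   = -0.0195 - (-0.369869)(0.3187) - (0.156512)(-0.4385) = 0.167008
    denominator = 1 - (-0.369869)(-0.4385) - (0.156512)(0.3187) = 0.78793182
  phi_33 = 0.167008 / 0.78793182 = 0.212.
Therefore phi_{33} = 0.2120.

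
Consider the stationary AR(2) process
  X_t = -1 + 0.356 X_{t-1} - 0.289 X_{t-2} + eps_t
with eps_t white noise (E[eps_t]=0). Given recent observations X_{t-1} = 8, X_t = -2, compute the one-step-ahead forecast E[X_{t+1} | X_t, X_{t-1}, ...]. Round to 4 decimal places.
E[X_{t+1} \mid \mathcal F_t] = -4.0240

For an AR(p) model X_t = c + sum_i phi_i X_{t-i} + eps_t, the
one-step-ahead conditional mean is
  E[X_{t+1} | X_t, ...] = c + sum_i phi_i X_{t+1-i}.
Substitute known values:
  E[X_{t+1} | ...] = -1 + (0.356) * (-2) + (-0.289) * (8)
                   = -4.0240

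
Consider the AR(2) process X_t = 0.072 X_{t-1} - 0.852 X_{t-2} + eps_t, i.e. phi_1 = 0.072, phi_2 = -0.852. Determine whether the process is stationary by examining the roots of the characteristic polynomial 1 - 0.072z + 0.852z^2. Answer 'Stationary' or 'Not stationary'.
\text{Stationary}

The AR(p) characteristic polynomial is P(z) = 1 - 0.072z + 0.852z^2.
Stationarity requires all roots to lie outside the unit circle, i.e. |z| > 1 for every root.
Set 1 + (-0.072) z + (0.852) z^2 = 0, i.e. a z^2 + b z + c = 0 with a = 0.852, b = -0.072, c = 1.
Discriminant D = b^2 - 4ac = (-0.072)^2 - 4*(0.852)*1 = 0.005184 - (3.408) = -3.402816.
D < 0, so the roots are the complex-conjugate pair z = (-b +/- i sqrt(-D)) / (2a) = 0.0423 +/- 1.0826i.
For a conjugate pair |z|^2 = z * conj(z) = (product of roots) = c/a = 1/(0.852) = 1.173709, so |z| = sqrt(1.173709) = 1.0834 for both roots.
Moduli of all roots: 1.0834, 1.0834.
All moduli strictly greater than 1? Yes.
Verdict: Stationary.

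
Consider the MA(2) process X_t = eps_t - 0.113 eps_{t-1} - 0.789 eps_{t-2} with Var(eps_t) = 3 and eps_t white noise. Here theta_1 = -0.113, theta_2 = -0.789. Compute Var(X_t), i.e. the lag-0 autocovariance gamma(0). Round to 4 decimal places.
\gamma(0) = 4.9059

For an MA(q) process X_t = eps_t + sum_i theta_i eps_{t-i} with
Var(eps_t) = sigma^2, the variance is
  gamma(0) = sigma^2 * (1 + sum_i theta_i^2).
  sum_i theta_i^2 = (-0.113)^2 + (-0.789)^2 = 0.012769 + 0.622521 = 0.63529.
  gamma(0) = 3 * (1 + 0.63529) = 3 * 1.63529 = 4.90587, which rounds to 4.9059.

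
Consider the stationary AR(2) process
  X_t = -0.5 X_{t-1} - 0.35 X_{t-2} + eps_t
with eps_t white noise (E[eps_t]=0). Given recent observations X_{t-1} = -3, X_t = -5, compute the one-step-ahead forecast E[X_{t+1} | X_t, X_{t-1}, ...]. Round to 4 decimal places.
E[X_{t+1} \mid \mathcal F_t] = 3.5500

For an AR(p) model X_t = c + sum_i phi_i X_{t-i} + eps_t, the
one-step-ahead conditional mean is
  E[X_{t+1} | X_t, ...] = c + sum_i phi_i X_{t+1-i}.
Substitute known values:
  E[X_{t+1} | ...] = (-0.5) * (-5) + (-0.35) * (-3)
                   = 3.5500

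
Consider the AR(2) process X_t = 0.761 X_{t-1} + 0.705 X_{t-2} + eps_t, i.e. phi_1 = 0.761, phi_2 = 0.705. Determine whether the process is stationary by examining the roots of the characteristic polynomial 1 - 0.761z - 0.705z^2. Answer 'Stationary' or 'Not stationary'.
\text{Not stationary}

The AR(p) characteristic polynomial is P(z) = 1 - 0.761z - 0.705z^2.
Stationarity requires all roots to lie outside the unit circle, i.e. |z| > 1 for every root.
Set 1 + (-0.761) z + (-0.705) z^2 = 0, i.e. a z^2 + b z + c = 0 with a = -0.705, b = -0.761, c = 1.
Discriminant D = b^2 - 4ac = (-0.761)^2 - 4*(-0.705)*1 = 0.579121 - (-2.82) = 3.399121.
D >= 0, so the roots are real: z = (-b +/- sqrt(D)) / (2a) = (0.761 +/- 1.843671) / (-1.41).
  z_1 = (0.761 + 1.843671) / (-1.41) = -1.8473,   |z_1| = 1.8473.
  z_2 = (0.761 - 1.843671) / (-1.41) = 0.7679,   |z_2| = 0.7679.
Moduli of all roots: 1.8473, 0.7679.
All moduli strictly greater than 1? No.
Verdict: Not stationary.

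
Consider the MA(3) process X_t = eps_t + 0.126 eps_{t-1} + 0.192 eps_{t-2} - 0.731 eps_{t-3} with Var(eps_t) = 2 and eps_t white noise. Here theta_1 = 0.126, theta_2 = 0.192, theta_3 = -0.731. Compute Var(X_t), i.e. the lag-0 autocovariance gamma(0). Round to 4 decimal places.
\gamma(0) = 3.1742

For an MA(q) process X_t = eps_t + sum_i theta_i eps_{t-i} with
Var(eps_t) = sigma^2, the variance is
  gamma(0) = sigma^2 * (1 + sum_i theta_i^2).
  sum_i theta_i^2 = (0.126)^2 + (0.192)^2 + (-0.731)^2 = 0.015876 + 0.036864 + 0.534361 = 0.587101.
  gamma(0) = 2 * (1 + 0.587101) = 2 * 1.587101 = 3.174202, which rounds to 3.1742.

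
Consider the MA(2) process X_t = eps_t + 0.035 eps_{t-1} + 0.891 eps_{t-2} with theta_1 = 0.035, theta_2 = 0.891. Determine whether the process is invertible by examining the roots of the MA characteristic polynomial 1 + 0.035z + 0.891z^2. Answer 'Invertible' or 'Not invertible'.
\text{Invertible}

The MA(q) characteristic polynomial is P(z) = 1 + 0.035z + 0.891z^2.
Invertibility requires all roots to lie outside the unit circle, i.e. |z| > 1 for every root.
Set 1 + (0.035) z + (0.891) z^2 = 0, i.e. a z^2 + b z + c = 0 with a = 0.891, b = 0.035, c = 1.
Discriminant D = b^2 - 4ac = (0.035)^2 - 4*(0.891)*1 = 0.001225 - (3.564) = -3.562775.
D < 0, so the roots are the complex-conjugate pair z = (-b +/- i sqrt(-D)) / (2a) = -0.0196 +/- 1.0592i.
For a conjugate pair |z|^2 = z * conj(z) = (product of roots) = c/a = 1/(0.891) = 1.122334, so |z| = sqrt(1.122334) = 1.0594 for both roots.
Moduli of all roots: 1.0594, 1.0594.
All moduli strictly greater than 1? Yes.
Verdict: Invertible.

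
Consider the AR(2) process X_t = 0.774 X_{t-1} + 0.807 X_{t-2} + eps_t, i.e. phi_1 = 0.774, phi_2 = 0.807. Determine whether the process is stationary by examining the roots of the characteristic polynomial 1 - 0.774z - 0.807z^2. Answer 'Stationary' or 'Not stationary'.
\text{Not stationary}

The AR(p) characteristic polynomial is P(z) = 1 - 0.774z - 0.807z^2.
Stationarity requires all roots to lie outside the unit circle, i.e. |z| > 1 for every root.
Set 1 + (-0.774) z + (-0.807) z^2 = 0, i.e. a z^2 + b z + c = 0 with a = -0.807, b = -0.774, c = 1.
Discriminant D = b^2 - 4ac = (-0.774)^2 - 4*(-0.807)*1 = 0.599076 - (-3.228) = 3.827076.
D >= 0, so the roots are real: z = (-b +/- sqrt(D)) / (2a) = (0.774 +/- 1.956291) / (-1.614).
  z_1 = (0.774 + 1.956291) / (-1.614) = -1.6916,   |z_1| = 1.6916.
  z_2 = (0.774 - 1.956291) / (-1.614) = 0.7325,   |z_2| = 0.7325.
Moduli of all roots: 1.6916, 0.7325.
All moduli strictly greater than 1? No.
Verdict: Not stationary.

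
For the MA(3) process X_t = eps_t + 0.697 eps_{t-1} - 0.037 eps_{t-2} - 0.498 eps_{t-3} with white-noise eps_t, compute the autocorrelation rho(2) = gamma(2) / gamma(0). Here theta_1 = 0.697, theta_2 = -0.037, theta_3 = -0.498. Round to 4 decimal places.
\rho(2) = -0.2214

For an MA(q) process with theta_0 = 1, the autocovariance is
  gamma(k) = sigma^2 * sum_{i=0..q-k} theta_i * theta_{i+k},
and rho(k) = gamma(k) / gamma(0). Sigma^2 cancels.
  numerator   = (1)*(-0.037) + (0.697)*(-0.498) = -0.384106.
  denominator = (1)^2 + (0.697)^2 + (-0.037)^2 + (-0.498)^2 = 1.735182.
  rho(2) = -0.384106 / 1.735182 = -0.2214.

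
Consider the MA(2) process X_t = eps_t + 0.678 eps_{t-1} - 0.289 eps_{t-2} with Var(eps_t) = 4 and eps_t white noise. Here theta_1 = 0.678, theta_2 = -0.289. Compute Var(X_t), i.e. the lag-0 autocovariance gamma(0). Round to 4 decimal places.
\gamma(0) = 6.1728

For an MA(q) process X_t = eps_t + sum_i theta_i eps_{t-i} with
Var(eps_t) = sigma^2, the variance is
  gamma(0) = sigma^2 * (1 + sum_i theta_i^2).
  sum_i theta_i^2 = (0.678)^2 + (-0.289)^2 = 0.459684 + 0.083521 = 0.543205.
  gamma(0) = 4 * (1 + 0.543205) = 4 * 1.543205 = 6.17282, which rounds to 6.1728.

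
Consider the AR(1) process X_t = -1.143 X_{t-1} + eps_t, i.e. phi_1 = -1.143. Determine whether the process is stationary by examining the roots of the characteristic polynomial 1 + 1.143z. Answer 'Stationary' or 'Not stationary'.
\text{Not stationary}

The AR(p) characteristic polynomial is P(z) = 1 + 1.143z.
Stationarity requires all roots to lie outside the unit circle, i.e. |z| > 1 for every root.
This is linear in z: 1 + (1.143) z = 0  =>  z = -1/(1.143) = -0.874891,  |z| = 0.874891.
Moduli of all roots: 0.8749.
All moduli strictly greater than 1? No.
Verdict: Not stationary.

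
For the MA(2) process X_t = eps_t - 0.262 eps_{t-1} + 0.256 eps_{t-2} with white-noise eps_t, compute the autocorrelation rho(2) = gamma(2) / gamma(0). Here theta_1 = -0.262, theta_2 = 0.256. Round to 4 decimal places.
\rho(2) = 0.2257

For an MA(q) process with theta_0 = 1, the autocovariance is
  gamma(k) = sigma^2 * sum_{i=0..q-k} theta_i * theta_{i+k},
and rho(k) = gamma(k) / gamma(0). Sigma^2 cancels.
  numerator   = (1)*(0.256) = 0.256.
  denominator = (1)^2 + (-0.262)^2 + (0.256)^2 = 1.13418.
  rho(2) = 0.256 / 1.13418 = 0.2257.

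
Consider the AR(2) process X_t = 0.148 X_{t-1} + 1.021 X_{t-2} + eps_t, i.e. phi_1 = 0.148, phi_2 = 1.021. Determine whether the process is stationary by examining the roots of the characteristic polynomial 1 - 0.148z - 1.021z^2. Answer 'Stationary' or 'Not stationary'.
\text{Not stationary}

The AR(p) characteristic polynomial is P(z) = 1 - 0.148z - 1.021z^2.
Stationarity requires all roots to lie outside the unit circle, i.e. |z| > 1 for every root.
Set 1 + (-0.148) z + (-1.021) z^2 = 0, i.e. a z^2 + b z + c = 0 with a = -1.021, b = -0.148, c = 1.
Discriminant D = b^2 - 4ac = (-0.148)^2 - 4*(-1.021)*1 = 0.021904 - (-4.084) = 4.105904.
D >= 0, so the roots are real: z = (-b +/- sqrt(D)) / (2a) = (0.148 +/- 2.026303) / (-2.042).
  z_1 = (0.148 + 2.026303) / (-2.042) = -1.0648,   |z_1| = 1.0648.
  z_2 = (0.148 - 2.026303) / (-2.042) = 0.9198,   |z_2| = 0.9198.
Moduli of all roots: 1.0648, 0.9198.
All moduli strictly greater than 1? No.
Verdict: Not stationary.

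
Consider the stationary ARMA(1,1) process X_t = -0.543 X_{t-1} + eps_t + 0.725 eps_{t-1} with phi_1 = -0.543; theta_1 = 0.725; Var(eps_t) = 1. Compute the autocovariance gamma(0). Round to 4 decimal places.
\gamma(0) = 1.0470

Multiply the model equation by X_{t-k} and take expectations. With theta_0 = psi_0 = 1 and psi_j the MA(infinity) weights, this gives
  gamma(k) - sum_i phi_i gamma(k-i) = c_k,
  c_k = sigma^2 * sum_{j=k..q} theta_j psi_{j-k}   (c_k = 0 for k > q),
using gamma(-m) = gamma(m).
psi-weights needed (psi_j = theta_j + sum_i phi_i psi_{j-i}):
  psi_1 = theta_1 + phi_1 = 0.725 + (-0.543) = 0.182
Right-hand sides:
  c_0 = sigma^2 (1 + theta_1 psi_1) = 1 * (1 + (0.725)(0.182)) = 1 * 1.13195 = 1.13195
  c_1 = sigma^2 theta_1 = 1 * (0.725) = 0.725
  c_2 = 0
Equations for k = 0 and k = 1 (AR order 1):
  gamma(0) = phi_1 gamma(1) + c_0
  gamma(1) = phi_1 gamma(0) + c_1
Substituting the second into the first: gamma(0) (1 - phi_1^2) = c_0 + phi_1 c_1, so
  gamma(0) = (c_0 + phi_1 c_1) / (1 - phi_1^2) = (1.13195 + (-0.543)(0.725)) / (1 - (-0.543)^2) = 0.738275 / 0.705151 = 1.046974.
Therefore gamma(0) = 1.0470 (to 4 decimal places).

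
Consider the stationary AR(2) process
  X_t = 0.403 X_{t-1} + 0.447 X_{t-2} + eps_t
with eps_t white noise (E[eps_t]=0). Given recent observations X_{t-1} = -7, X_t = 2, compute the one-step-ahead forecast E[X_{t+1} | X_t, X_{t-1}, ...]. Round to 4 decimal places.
E[X_{t+1} \mid \mathcal F_t] = -2.3230

For an AR(p) model X_t = c + sum_i phi_i X_{t-i} + eps_t, the
one-step-ahead conditional mean is
  E[X_{t+1} | X_t, ...] = c + sum_i phi_i X_{t+1-i}.
Substitute known values:
  E[X_{t+1} | ...] = (0.403) * (2) + (0.447) * (-7)
                   = -2.3230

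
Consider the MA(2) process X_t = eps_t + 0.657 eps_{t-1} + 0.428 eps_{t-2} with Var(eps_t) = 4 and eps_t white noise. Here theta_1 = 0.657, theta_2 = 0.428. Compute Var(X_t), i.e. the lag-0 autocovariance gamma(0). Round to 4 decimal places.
\gamma(0) = 6.4593

For an MA(q) process X_t = eps_t + sum_i theta_i eps_{t-i} with
Var(eps_t) = sigma^2, the variance is
  gamma(0) = sigma^2 * (1 + sum_i theta_i^2).
  sum_i theta_i^2 = (0.657)^2 + (0.428)^2 = 0.431649 + 0.183184 = 0.614833.
  gamma(0) = 4 * (1 + 0.614833) = 4 * 1.614833 = 6.459332, which rounds to 6.4593.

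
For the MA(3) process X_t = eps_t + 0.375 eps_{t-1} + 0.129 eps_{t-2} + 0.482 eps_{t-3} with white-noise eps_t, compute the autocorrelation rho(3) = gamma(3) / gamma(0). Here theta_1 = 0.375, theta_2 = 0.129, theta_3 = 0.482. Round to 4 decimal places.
\rho(3) = 0.3469

For an MA(q) process with theta_0 = 1, the autocovariance is
  gamma(k) = sigma^2 * sum_{i=0..q-k} theta_i * theta_{i+k},
and rho(k) = gamma(k) / gamma(0). Sigma^2 cancels.
  numerator   = (1)*(0.482) = 0.482.
  denominator = (1)^2 + (0.375)^2 + (0.129)^2 + (0.482)^2 = 1.38959.
  rho(3) = 0.482 / 1.38959 = 0.3469.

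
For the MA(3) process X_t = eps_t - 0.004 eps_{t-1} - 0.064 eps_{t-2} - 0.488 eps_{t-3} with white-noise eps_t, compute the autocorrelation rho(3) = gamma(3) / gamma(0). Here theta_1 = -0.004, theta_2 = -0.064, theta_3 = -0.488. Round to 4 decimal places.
\rho(3) = -0.3928

For an MA(q) process with theta_0 = 1, the autocovariance is
  gamma(k) = sigma^2 * sum_{i=0..q-k} theta_i * theta_{i+k},
and rho(k) = gamma(k) / gamma(0). Sigma^2 cancels.
  numerator   = (1)*(-0.488) = -0.488.
  denominator = (1)^2 + (-0.004)^2 + (-0.064)^2 + (-0.488)^2 = 1.242256.
  rho(3) = -0.488 / 1.242256 = -0.3928.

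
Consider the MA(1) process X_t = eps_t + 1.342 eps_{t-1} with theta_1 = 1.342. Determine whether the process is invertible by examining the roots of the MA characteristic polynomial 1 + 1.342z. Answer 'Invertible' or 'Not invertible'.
\text{Not invertible}

The MA(q) characteristic polynomial is P(z) = 1 + 1.342z.
Invertibility requires all roots to lie outside the unit circle, i.e. |z| > 1 for every root.
This is linear in z: 1 + (1.342) z = 0  =>  z = -1/(1.342) = -0.745156,  |z| = 0.745156.
Moduli of all roots: 0.7452.
All moduli strictly greater than 1? No.
Verdict: Not invertible.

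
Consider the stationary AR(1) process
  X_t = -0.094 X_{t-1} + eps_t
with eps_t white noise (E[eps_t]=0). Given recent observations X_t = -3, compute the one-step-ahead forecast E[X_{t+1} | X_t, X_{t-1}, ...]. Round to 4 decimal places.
E[X_{t+1} \mid \mathcal F_t] = 0.2820

For an AR(p) model X_t = c + sum_i phi_i X_{t-i} + eps_t, the
one-step-ahead conditional mean is
  E[X_{t+1} | X_t, ...] = c + sum_i phi_i X_{t+1-i}.
Substitute known values:
  E[X_{t+1} | ...] = (-0.094) * (-3)
                   = 0.2820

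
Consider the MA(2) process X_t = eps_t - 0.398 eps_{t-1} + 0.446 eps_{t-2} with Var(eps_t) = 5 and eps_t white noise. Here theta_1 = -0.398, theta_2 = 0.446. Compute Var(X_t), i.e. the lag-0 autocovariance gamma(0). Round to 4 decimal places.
\gamma(0) = 6.7866

For an MA(q) process X_t = eps_t + sum_i theta_i eps_{t-i} with
Var(eps_t) = sigma^2, the variance is
  gamma(0) = sigma^2 * (1 + sum_i theta_i^2).
  sum_i theta_i^2 = (-0.398)^2 + (0.446)^2 = 0.158404 + 0.198916 = 0.35732.
  gamma(0) = 5 * (1 + 0.35732) = 5 * 1.35732 = 6.7866.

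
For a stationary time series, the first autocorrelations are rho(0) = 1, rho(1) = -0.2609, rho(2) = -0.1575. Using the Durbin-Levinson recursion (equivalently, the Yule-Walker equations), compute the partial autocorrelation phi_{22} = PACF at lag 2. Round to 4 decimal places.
\phi_{22} = -0.2420

The PACF at lag k is phi_{kk}, the last component of the solution
to the Yule-Walker system G_k phi = r_k where
  (G_k)_{ij} = rho(|i - j|), (r_k)_i = rho(i), i,j = 1..k.
Equivalently, Durbin-Levinson gives phi_{kk} iteratively:
  phi_{11} = rho(1)
  phi_{kk} = [rho(k) - sum_{j=1..k-1} phi_{k-1,j} rho(k-j)]
            / [1 - sum_{j=1..k-1} phi_{k-1,j} rho(j)],
  phi_{k,j} = phi_{k-1,j} - phi_{kk} phi_{k-1,k-j},  j = 1..k-1.
Step k = 1:
  phi_11 = rho(1) = -0.2609.
Step k = 2:
  phi_22 = [rho(2) - phi_11 rho(1)] / [1 - phi_11 rho(1)] = [-0.1575 - (-0.2609)(-0.2609)] / [1 - (-0.2609)(-0.2609)]
         = -0.22556881 / 0.93193119 = -0.242.
Therefore phi_{22} = -0.2420.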